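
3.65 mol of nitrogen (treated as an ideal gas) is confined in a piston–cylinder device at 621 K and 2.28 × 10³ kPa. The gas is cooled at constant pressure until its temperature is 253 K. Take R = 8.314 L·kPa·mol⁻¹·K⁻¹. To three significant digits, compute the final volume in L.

From PV = nRT: V₁ = nRT₁/P₁ = 8.265 L.
Isobaric, so V/T is constant: P₂ = P₁; V₂ = V₁·(T₂/T₁) = 3.367 L.

V₂ ≈ 3.37 L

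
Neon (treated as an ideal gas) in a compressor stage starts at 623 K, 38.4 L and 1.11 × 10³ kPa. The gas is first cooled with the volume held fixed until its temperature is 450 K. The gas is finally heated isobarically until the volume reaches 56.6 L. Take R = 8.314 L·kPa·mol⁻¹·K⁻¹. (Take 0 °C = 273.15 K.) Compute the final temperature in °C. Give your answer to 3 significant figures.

T₃ ≈ 390 °C

Isochoric, so P/T is constant: V₂ = V₁; P₂ = P₁·(T₂/T₁) = 801.8 kPa.
P constant ⇒ V ∝ T: P₃ = P₂; T₃ = T₂·(V₃/V₂) = 663.3 K.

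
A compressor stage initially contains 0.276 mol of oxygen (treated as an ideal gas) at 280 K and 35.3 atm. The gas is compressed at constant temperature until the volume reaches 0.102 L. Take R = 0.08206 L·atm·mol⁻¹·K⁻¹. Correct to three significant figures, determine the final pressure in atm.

P₂ ≈ 62.2 atm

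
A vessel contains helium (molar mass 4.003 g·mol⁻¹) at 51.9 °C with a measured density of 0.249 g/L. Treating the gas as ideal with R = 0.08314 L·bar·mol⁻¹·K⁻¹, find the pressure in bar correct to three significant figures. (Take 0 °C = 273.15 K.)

P ≈ 1.68 bar

ρ = PM/(RT) ⇒ P = ρRT/M = (0.249 × 0.08314 × 325.0) / 4.003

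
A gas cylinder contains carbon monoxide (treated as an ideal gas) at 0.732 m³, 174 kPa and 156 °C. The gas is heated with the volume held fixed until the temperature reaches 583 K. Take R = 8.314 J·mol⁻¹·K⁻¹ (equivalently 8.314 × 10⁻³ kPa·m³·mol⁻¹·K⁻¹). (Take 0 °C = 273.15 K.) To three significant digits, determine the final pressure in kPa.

P₂ ≈ 236 kPa

Convert: T₁ = 429.1 K.
V constant ⇒ P ∝ T: V₂ = V₁; P₂ = P₁·(T₂/T₁) = 236.4 kPa.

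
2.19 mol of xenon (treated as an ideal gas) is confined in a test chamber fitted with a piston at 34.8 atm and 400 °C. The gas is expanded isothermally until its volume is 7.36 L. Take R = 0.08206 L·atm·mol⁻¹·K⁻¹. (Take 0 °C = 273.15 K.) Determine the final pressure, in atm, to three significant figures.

P₂ ≈ 16.4 atm

Convert: T₁ = 673.1 K.
From PV = nRT: V₁ = nRT₁/P₁ = 3.476 L.
T constant ⇒ Boyle's law P V = const: T₂ = T₁; P₂ = P₁·(V₁/V₂) = 16.44 atm.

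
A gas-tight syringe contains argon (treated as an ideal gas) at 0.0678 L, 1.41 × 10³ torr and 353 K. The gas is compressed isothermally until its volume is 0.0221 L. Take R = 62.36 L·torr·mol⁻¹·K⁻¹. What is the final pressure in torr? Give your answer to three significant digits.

Isothermal, so P V is constant: T₂ = T₁; P₂ = P₁·(V₁/V₂) = 4326 torr.

P₂ ≈ 4.33e+03 torr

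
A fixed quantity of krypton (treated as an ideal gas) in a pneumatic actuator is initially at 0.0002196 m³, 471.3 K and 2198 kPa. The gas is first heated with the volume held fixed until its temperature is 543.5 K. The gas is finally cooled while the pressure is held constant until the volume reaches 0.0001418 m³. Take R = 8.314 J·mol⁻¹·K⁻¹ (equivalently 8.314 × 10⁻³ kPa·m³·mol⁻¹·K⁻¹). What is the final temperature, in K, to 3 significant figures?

V constant ⇒ P ∝ T: V₂ = V₁; P₂ = P₁·(T₂/T₁) = 2535 kPa.
P constant ⇒ V ∝ T: P₃ = P₂; T₃ = T₂·(V₃/V₂) = 350.9 K.

T₃ ≈ 351 K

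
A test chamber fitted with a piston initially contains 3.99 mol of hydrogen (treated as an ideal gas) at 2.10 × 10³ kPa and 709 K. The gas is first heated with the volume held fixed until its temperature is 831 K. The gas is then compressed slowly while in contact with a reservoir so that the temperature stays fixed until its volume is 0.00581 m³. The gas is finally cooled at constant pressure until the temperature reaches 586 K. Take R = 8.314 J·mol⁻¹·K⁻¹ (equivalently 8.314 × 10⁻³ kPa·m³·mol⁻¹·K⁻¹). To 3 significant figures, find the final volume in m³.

V₄ ≈ 0.00410 m³

From PV = nRT: V₁ = nRT₁/P₁ = 0.01120 m³.
V constant ⇒ P ∝ T: V₂ = V₁; P₂ = P₁·(T₂/T₁) = 2461 kPa.
T constant ⇒ Boyle's law P V = const: T₃ = T₂; P₃ = P₂·(V₂/V₃) = 4745 kPa.
P constant ⇒ V ∝ T: P₄ = P₃; V₄ = V₃·(T₄/T₃) = 0.004097 m³.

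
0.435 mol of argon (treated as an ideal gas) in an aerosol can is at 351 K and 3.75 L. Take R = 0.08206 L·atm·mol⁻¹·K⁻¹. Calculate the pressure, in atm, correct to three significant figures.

P ≈ 3.34 atm

PV = nRT ⇒ P = nRT/V = (0.435 × 0.08206 × 351) / 3.75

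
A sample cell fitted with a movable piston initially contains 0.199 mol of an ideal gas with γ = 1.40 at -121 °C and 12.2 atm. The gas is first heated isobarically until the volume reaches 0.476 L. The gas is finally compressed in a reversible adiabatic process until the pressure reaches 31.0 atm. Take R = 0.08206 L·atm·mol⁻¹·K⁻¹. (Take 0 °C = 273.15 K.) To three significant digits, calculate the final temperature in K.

Convert: T₁ = 152.1 K.
From PV = nRT: V₁ = nRT₁/P₁ = 0.2037 L.
Isobaric, so V/T is constant: P₂ = P₁; T₂ = T₁·(V₂/V₁) = 355.6 K.
Reversible adiabatic, γ = 1.40: T₃ = T₂·(P₃/P₂)^((γ−1)/γ) = 464.2 K; V₃ = V₂·(P₂/P₃)^(1/γ) = 0.2445 L.

T₃ ≈ 464 K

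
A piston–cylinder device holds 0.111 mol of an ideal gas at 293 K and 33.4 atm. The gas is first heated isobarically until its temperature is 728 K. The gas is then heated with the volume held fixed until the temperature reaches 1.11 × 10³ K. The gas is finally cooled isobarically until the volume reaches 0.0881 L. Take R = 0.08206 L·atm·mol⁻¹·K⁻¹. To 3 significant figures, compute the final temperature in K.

From PV = nRT: V₁ = nRT₁/P₁ = 0.07991 L.
P constant ⇒ V ∝ T: P₂ = P₁; V₂ = V₁·(T₂/T₁) = 0.1985 L.
V constant ⇒ P ∝ T: V₃ = V₂; P₃ = P₂·(T₃/T₂) = 50.93 atm.
Isobaric, so V/T is constant: P₄ = P₃; T₄ = T₃·(V₄/V₃) = 492.6 K.

T₄ ≈ 493 K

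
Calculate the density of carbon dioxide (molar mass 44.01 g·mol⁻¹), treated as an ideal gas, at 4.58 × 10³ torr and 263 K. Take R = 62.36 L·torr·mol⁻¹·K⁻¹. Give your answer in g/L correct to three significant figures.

ρ = PM/(RT) = (4.58e+03 × 44.01) / (62.36 × 263.0)

ρ ≈ 12.3 g/L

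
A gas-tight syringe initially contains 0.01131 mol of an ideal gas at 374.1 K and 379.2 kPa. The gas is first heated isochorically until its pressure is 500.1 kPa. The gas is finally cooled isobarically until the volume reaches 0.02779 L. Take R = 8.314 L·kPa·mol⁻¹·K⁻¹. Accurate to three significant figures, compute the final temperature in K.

T₃ ≈ 148 K

From PV = nRT: V₁ = nRT₁/P₁ = 0.09277 L.
Isochoric, so P/T is constant: V₂ = V₁; T₂ = T₁·(P₂/P₁) = 493.4 K.
Isobaric, so V/T is constant: P₃ = P₂; T₃ = T₂·(V₃/V₂) = 147.8 K.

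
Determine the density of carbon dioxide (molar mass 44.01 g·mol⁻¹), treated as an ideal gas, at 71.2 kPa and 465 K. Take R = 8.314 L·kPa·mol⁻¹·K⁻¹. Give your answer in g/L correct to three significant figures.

ρ ≈ 0.811 g/L

ρ = PM/(RT) = (71.2 × 44.01) / (8.314 × 465.0)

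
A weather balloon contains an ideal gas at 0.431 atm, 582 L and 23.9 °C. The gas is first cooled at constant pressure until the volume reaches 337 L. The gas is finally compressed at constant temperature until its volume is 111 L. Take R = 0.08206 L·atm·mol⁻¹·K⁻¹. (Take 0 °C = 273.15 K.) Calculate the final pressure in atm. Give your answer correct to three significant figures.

P₃ ≈ 1.31 atm

Convert: T₁ = 297.0 K.
P constant ⇒ V ∝ T: P₂ = P₁; T₂ = T₁·(V₂/V₁) = 172.0 K.
T constant ⇒ Boyle's law P V = const: T₃ = T₂; P₃ = P₂·(V₂/V₃) = 1.309 atm.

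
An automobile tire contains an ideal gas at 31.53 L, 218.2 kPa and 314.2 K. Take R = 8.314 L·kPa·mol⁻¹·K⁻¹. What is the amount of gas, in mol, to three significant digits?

n ≈ 2.63 mol

PV = nRT ⇒ n = PV/(RT) = (218.2 × 31.53) / (8.314 × 314.2)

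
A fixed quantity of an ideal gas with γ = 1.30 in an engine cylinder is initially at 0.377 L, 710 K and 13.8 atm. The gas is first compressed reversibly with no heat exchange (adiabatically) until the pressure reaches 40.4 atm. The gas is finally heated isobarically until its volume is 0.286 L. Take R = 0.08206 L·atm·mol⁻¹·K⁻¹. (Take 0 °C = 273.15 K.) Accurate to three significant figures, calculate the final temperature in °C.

T₃ ≈ 1.30e+03 °C

Reversible adiabatic, γ = 1.30: T₂ = T₁·(P₂/P₁)^((γ−1)/γ) = 909.7 K; V₂ = V₁·(P₁/P₂)^(1/γ) = 0.1650 L.
Isobaric, so V/T is constant: P₃ = P₂; T₃ = T₂·(V₃/V₂) = 1577 K.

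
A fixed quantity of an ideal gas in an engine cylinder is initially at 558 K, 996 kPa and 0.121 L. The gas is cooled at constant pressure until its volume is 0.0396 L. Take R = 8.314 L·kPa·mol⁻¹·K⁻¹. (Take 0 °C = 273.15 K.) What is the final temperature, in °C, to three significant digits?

T₂ ≈ -90.5 °C

P constant ⇒ V ∝ T: P₂ = P₁; T₂ = T₁·(V₂/V₁) = 182.6 K.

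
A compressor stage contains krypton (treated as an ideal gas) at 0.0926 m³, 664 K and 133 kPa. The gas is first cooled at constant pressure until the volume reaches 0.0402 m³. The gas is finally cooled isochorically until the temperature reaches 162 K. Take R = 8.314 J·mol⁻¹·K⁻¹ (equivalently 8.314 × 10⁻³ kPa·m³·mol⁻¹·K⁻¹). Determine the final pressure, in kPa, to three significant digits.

P₃ ≈ 74.7 kPa

Isobaric, so V/T is constant: P₂ = P₁; T₂ = T₁·(V₂/V₁) = 288.3 K.
Isochoric, so P/T is constant: V₃ = V₂; P₃ = P₂·(T₃/T₂) = 74.75 kPa.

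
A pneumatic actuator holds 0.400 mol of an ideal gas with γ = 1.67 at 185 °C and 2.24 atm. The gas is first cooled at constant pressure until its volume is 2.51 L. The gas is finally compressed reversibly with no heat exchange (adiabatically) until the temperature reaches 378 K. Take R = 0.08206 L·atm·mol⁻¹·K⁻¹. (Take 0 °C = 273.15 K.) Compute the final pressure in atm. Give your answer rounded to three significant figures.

P₃ ≈ 16.1 atm

Convert: T₁ = 458.1 K.
From PV = nRT: V₁ = nRT₁/P₁ = 6.714 L.
P constant ⇒ V ∝ T: P₂ = P₁; T₂ = T₁·(V₂/V₁) = 171.3 K.
Adiabatic (γ = 1.67), T V^(γ−1) and P V^γ constant: P₃ = P₂·(T₃/T₂)^(γ/(γ−1)) = 16.11 atm; V₃ = V₂·(T₂/T₃)^(1/(γ−1)) = 0.7702 L.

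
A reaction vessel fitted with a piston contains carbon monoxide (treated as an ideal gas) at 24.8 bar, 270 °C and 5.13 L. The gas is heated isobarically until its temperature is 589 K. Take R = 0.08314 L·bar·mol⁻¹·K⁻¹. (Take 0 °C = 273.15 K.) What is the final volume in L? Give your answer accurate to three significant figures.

Convert: T₁ = 543.1 K.
P constant ⇒ V ∝ T: P₂ = P₁; V₂ = V₁·(T₂/T₁) = 5.563 L.

V₂ ≈ 5.56 L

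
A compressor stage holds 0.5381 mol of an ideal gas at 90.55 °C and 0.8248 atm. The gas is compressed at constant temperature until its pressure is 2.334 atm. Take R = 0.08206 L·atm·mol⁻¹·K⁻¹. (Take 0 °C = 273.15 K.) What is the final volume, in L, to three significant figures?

Convert: T₁ = 363.7 K.
From PV = nRT: V₁ = nRT₁/P₁ = 19.47 L.
T constant ⇒ Boyle's law P V = const: T₂ = T₁; V₂ = V₁·(P₁/P₂) = 6.881 L.

V₂ ≈ 6.88 L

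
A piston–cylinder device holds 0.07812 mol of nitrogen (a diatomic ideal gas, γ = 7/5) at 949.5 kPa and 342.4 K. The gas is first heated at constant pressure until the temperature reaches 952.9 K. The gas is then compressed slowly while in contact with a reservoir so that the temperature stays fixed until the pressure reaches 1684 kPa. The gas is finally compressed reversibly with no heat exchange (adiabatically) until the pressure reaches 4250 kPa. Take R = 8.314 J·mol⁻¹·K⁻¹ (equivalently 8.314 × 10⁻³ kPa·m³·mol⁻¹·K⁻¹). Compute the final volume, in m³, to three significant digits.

From PV = nRT: V₁ = nRT₁/P₁ = 0.0002342 m³.
P constant ⇒ V ∝ T: P₂ = P₁; V₂ = V₁·(T₂/T₁) = 0.0006518 m³.
Isothermal, so P V is constant: T₃ = T₂; V₃ = V₂·(P₂/P₃) = 0.0003675 m³.
Adiabatic (γ = 7/5), T V^(γ−1) and P V^γ constant: T₄ = T₃·(P₄/P₃)^((γ−1)/γ) = 1241 K; V₄ = V₃·(P₃/P₄)^(1/γ) = 0.0001897 m³.

V₄ ≈ 0.000190 m³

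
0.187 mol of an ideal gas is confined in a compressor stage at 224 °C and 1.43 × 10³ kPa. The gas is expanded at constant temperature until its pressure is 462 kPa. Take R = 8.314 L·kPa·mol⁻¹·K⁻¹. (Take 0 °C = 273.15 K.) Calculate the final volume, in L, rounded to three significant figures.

Convert: T₁ = 497.1 K.
From PV = nRT: V₁ = nRT₁/P₁ = 0.5405 L.
T constant ⇒ Boyle's law P V = const: T₂ = T₁; V₂ = V₁·(P₁/P₂) = 1.673 L.

V₂ ≈ 1.67 L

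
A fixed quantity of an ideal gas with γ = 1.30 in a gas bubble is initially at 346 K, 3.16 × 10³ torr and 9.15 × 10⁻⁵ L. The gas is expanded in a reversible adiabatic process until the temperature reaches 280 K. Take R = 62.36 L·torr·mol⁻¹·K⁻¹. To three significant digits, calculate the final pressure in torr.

P₂ ≈ 1.26e+03 torr

Adiabatic (γ = 1.30), T V^(γ−1) and P V^γ constant: P₂ = P₁·(T₂/T₁)^(γ/(γ−1)) = 1263 torr; V₂ = V₁·(T₁/T₂)^(1/(γ−1)) = 0.0001853 L.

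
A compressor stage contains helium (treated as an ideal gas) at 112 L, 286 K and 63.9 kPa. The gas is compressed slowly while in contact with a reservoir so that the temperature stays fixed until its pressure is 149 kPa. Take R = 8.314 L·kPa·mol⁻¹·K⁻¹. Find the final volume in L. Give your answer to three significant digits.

V₂ ≈ 48.0 L

Isothermal, so P V is constant: T₂ = T₁; V₂ = V₁·(P₁/P₂) = 48.03 L.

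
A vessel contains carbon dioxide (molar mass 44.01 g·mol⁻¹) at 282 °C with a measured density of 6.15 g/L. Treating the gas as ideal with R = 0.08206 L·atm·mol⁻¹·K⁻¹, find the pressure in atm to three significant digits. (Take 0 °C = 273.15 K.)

P ≈ 6.37 atm

ρ = PM/(RT) ⇒ P = ρRT/M = (6.15 × 0.08206 × 555.1) / 44.01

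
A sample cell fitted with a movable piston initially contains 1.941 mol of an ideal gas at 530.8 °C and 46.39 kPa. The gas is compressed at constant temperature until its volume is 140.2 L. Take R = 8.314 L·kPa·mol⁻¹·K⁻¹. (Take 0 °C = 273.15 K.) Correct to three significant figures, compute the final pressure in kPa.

Convert: T₁ = 803.9 K.
From PV = nRT: V₁ = nRT₁/P₁ = 279.7 L.
T constant ⇒ Boyle's law P V = const: T₂ = T₁; P₂ = P₁·(V₁/V₂) = 92.54 kPa.

P₂ ≈ 92.5 kPa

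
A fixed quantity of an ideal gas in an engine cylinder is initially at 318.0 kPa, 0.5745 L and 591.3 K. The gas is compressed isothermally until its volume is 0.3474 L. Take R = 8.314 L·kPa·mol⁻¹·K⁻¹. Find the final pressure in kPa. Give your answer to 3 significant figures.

T constant ⇒ Boyle's law P V = const: T₂ = T₁; P₂ = P₁·(V₁/V₂) = 525.9 kPa.

P₂ ≈ 526 kPa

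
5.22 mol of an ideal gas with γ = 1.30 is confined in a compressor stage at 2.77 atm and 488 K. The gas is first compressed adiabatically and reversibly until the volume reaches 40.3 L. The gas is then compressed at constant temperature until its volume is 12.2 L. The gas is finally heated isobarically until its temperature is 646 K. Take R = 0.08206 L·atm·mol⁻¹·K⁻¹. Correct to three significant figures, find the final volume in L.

V₄ ≈ 13.4 L

From PV = nRT: V₁ = nRT₁/P₁ = 75.46 L.
Adiabatic (γ = 1.30), T V^(γ−1) and P V^γ constant: T₂ = T₁·(V₁/V₂)^(γ−1) = 589.0 K; P₂ = P₁·(V₁/V₂)^γ = 6.261 atm.
T constant ⇒ Boyle's law P V = const: T₃ = T₂; P₃ = P₂·(V₂/V₃) = 20.68 atm.
P constant ⇒ V ∝ T: P₄ = P₃; V₄ = V₃·(T₄/T₃) = 13.38 L.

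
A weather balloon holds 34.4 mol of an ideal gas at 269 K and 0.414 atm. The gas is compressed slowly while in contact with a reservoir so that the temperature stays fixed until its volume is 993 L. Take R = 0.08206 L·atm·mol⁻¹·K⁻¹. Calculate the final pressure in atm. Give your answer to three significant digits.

P₂ ≈ 0.765 atm

From PV = nRT: V₁ = nRT₁/P₁ = 1834 L.
T constant ⇒ Boyle's law P V = const: T₂ = T₁; P₂ = P₁·(V₁/V₂) = 0.7647 atm.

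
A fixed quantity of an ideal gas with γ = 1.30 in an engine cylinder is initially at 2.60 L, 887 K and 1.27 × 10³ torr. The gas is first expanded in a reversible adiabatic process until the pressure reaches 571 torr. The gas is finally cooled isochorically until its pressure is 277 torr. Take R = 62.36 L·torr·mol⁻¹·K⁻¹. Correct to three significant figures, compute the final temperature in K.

T₃ ≈ 358 K

Reversible adiabatic, γ = 1.30: T₂ = T₁·(P₂/P₁)^((γ−1)/γ) = 737.6 K; V₂ = V₁·(P₁/P₂)^(1/γ) = 4.809 L.
Isochoric, so P/T is constant: V₃ = V₂; T₃ = T₂·(P₃/P₂) = 357.8 K.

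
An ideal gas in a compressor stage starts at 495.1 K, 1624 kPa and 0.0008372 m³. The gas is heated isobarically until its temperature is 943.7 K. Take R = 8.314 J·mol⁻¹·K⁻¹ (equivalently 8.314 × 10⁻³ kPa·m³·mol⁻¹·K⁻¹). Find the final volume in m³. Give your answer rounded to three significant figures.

V₂ ≈ 0.00160 m³

Isobaric, so V/T is constant: P₂ = P₁; V₂ = V₁·(T₂/T₁) = 0.001596 m³.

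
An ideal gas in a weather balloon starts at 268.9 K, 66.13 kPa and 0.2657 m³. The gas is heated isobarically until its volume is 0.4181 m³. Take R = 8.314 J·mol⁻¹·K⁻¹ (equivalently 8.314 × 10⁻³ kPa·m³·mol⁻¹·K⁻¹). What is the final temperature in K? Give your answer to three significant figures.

Isobaric, so V/T is constant: P₂ = P₁; T₂ = T₁·(V₂/V₁) = 423.1 K.

T₂ ≈ 423 K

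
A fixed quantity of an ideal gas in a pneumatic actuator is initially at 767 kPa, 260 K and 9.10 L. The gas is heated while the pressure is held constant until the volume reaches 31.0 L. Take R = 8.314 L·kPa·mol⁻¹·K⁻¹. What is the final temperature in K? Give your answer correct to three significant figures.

Isobaric, so V/T is constant: P₂ = P₁; T₂ = T₁·(V₂/V₁) = 885.7 K.

T₂ ≈ 886 K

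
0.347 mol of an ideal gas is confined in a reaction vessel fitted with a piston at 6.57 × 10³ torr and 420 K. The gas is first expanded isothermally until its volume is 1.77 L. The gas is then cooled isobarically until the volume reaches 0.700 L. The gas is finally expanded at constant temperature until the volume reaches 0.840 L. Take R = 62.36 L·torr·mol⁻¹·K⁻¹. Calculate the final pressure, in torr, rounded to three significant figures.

From PV = nRT: V₁ = nRT₁/P₁ = 1.383 L.
T constant ⇒ Boyle's law P V = const: T₂ = T₁; P₂ = P₁·(V₁/V₂) = 5135 torr.
Isobaric, so V/T is constant: P₃ = P₂; T₃ = T₂·(V₃/V₂) = 166.1 K.
Isothermal, so P V is constant: T₄ = T₃; P₄ = P₃·(V₃/V₄) = 4279 torr.

P₄ ≈ 4.28e+03 torr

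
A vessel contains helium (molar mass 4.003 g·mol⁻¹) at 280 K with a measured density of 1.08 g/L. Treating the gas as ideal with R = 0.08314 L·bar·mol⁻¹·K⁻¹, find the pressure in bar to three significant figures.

ρ = PM/(RT) ⇒ P = ρRT/M = (1.08 × 0.08314 × 280.0) / 4.003

P ≈ 6.28 bar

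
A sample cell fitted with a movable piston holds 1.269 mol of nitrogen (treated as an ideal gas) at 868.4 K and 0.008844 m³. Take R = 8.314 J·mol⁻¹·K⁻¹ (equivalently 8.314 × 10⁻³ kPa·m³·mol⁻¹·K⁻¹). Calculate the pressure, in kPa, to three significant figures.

P ≈ 1.04e+03 kPa

PV = nRT ⇒ P = nRT/V = (1.269 × 8.314 × 10⁻³ × 868.4) / 0.008844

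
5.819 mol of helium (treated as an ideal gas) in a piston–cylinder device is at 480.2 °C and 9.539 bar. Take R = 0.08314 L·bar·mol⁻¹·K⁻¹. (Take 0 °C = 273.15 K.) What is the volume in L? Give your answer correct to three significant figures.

Convert: T = 753.35 K.
PV = nRT ⇒ V = nRT/P = (5.819 × 0.08314 × 753.35) / 9.539

V ≈ 38.2 L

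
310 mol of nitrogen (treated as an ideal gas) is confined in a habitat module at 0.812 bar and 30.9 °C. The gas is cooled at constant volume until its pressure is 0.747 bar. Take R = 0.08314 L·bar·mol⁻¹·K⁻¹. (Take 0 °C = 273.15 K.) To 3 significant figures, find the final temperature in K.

T₂ ≈ 280 K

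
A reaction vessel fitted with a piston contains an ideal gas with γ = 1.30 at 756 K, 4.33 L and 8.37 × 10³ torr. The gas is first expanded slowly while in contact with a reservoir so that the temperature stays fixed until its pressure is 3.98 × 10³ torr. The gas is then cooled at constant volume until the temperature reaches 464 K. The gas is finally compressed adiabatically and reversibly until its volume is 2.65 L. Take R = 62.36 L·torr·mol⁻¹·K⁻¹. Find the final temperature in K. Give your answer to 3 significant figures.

Isothermal, so P V is constant: T₂ = T₁; V₂ = V₁·(P₁/P₂) = 9.106 L.
Isochoric, so P/T is constant: V₃ = V₂; P₃ = P₂·(T₃/T₂) = 2443 torr.
Reversible adiabatic, γ = 1.30: T₄ = T₃·(V₃/V₄)^(γ−1) = 672.0 K; P₄ = P₃·(V₃/V₄)^γ = 1.216e+04 torr.

T₄ ≈ 672 K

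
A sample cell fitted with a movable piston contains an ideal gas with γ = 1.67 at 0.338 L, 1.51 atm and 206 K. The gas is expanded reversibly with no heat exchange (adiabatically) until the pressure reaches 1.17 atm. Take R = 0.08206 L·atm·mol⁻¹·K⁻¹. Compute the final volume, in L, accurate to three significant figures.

V₂ ≈ 0.394 L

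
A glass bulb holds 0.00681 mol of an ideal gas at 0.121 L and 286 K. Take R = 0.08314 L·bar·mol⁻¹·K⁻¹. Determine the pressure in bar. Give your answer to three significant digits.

P ≈ 1.34 bar

PV = nRT ⇒ P = nRT/V = (0.00681 × 0.08314 × 286) / 0.121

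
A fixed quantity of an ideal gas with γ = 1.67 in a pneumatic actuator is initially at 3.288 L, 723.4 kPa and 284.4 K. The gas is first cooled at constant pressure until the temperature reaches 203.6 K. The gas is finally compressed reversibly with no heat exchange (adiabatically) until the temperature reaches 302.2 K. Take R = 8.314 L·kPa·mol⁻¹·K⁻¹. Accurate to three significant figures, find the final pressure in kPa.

P constant ⇒ V ∝ T: P₂ = P₁; V₂ = V₁·(T₂/T₁) = 2.354 L.
Adiabatic (γ = 1.67), T V^(γ−1) and P V^γ constant: P₃ = P₂·(T₃/T₂)^(γ/(γ−1)) = 1936 kPa; V₃ = V₂·(T₂/T₃)^(1/(γ−1)) = 1.306 L.

P₃ ≈ 1.94e+03 kPa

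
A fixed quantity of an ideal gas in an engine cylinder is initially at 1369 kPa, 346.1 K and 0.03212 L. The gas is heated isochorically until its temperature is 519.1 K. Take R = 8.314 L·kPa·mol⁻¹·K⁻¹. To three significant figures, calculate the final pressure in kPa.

P₂ ≈ 2.05e+03 kPa

V constant ⇒ P ∝ T: V₂ = V₁; P₂ = P₁·(T₂/T₁) = 2053 kPa.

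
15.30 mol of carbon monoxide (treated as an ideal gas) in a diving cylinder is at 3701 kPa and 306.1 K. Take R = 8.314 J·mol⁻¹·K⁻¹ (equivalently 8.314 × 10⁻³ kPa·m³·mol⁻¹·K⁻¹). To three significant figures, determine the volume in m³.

PV = nRT ⇒ V = nRT/P = (15.30 × 8.314 × 10⁻³ × 306.1) / 3701

V ≈ 0.0105 m³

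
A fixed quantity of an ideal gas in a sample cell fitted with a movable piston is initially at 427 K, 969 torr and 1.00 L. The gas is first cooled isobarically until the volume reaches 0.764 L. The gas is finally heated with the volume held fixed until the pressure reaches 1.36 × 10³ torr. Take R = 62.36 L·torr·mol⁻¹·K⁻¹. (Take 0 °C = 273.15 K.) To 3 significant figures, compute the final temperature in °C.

P constant ⇒ V ∝ T: P₂ = P₁; T₂ = T₁·(V₂/V₁) = 326.2 K.
Isochoric, so P/T is constant: V₃ = V₂; T₃ = T₂·(P₃/P₂) = 457.9 K.

T₃ ≈ 185 °C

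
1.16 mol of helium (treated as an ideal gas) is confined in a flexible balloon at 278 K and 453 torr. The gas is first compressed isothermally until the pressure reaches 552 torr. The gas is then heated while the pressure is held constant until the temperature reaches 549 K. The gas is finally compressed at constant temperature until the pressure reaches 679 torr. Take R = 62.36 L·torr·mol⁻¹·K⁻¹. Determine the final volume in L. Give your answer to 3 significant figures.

From PV = nRT: V₁ = nRT₁/P₁ = 44.39 L.
T constant ⇒ Boyle's law P V = const: T₂ = T₁; V₂ = V₁·(P₁/P₂) = 36.43 L.
Isobaric, so V/T is constant: P₃ = P₂; V₃ = V₂·(T₃/T₂) = 71.94 L.
Isothermal, so P V is constant: T₄ = T₃; V₄ = V₃·(P₃/P₄) = 58.49 L.

V₄ ≈ 58.5 L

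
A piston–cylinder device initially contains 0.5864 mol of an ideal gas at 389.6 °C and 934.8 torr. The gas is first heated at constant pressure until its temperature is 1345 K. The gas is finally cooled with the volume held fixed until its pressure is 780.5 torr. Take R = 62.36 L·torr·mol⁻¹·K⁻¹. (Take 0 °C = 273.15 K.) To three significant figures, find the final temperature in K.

T₃ ≈ 1.12e+03 K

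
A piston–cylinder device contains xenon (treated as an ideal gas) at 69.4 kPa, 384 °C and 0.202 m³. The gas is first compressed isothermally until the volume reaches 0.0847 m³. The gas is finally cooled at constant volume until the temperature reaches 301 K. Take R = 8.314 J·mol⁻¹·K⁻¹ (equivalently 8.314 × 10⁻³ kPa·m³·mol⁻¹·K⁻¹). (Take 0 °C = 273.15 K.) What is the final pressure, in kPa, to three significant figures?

Convert: T₁ = 657.1 K.
T constant ⇒ Boyle's law P V = const: T₂ = T₁; P₂ = P₁·(V₁/V₂) = 165.5 kPa.
V constant ⇒ P ∝ T: V₃ = V₂; P₃ = P₂·(T₃/T₂) = 75.81 kPa.

P₃ ≈ 75.8 kPa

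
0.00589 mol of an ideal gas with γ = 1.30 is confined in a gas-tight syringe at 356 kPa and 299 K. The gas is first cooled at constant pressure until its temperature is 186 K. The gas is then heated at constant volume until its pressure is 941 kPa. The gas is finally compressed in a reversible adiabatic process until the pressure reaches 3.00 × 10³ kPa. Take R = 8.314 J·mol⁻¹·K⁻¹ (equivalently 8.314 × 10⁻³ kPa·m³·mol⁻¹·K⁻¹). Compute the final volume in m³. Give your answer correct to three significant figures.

V₄ ≈ 1.05e-05 m³

From PV = nRT: V₁ = nRT₁/P₁ = 4.113e-05 m³.
P constant ⇒ V ∝ T: P₂ = P₁; V₂ = V₁·(T₂/T₁) = 2.559e-05 m³.
V constant ⇒ P ∝ T: V₃ = V₂; T₃ = T₂·(P₃/P₂) = 491.6 K.
Adiabatic (γ = 1.30), T V^(γ−1) and P V^γ constant: T₄ = T₃·(P₄/P₃)^((γ−1)/γ) = 642.5 K; V₄ = V₃·(P₃/P₄)^(1/γ) = 1.049e-05 m³.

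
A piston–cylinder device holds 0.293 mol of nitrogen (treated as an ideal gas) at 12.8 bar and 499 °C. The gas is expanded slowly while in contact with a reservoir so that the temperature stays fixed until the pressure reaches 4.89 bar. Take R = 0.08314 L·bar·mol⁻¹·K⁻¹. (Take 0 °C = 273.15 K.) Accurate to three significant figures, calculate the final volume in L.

V₂ ≈ 3.85 L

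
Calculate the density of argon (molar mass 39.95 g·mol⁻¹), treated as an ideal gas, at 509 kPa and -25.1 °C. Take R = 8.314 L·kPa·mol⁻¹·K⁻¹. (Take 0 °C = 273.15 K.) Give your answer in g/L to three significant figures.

ρ ≈ 9.86 g/L

ρ = PM/(RT) = (509 × 39.95) / (8.314 × 248.0)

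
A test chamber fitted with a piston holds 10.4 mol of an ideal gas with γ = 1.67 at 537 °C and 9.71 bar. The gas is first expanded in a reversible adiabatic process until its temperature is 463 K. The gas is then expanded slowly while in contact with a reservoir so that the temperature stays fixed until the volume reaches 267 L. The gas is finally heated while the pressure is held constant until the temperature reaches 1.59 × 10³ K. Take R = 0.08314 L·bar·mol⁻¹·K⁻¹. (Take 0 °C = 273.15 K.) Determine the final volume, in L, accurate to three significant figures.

V₄ ≈ 917 L

Convert: T₁ = 810.1 K.
From PV = nRT: V₁ = nRT₁/P₁ = 72.14 L.
Adiabatic (γ = 1.67), T V^(γ−1) and P V^γ constant: P₂ = P₁·(T₂/T₁)^(γ/(γ−1)) = 2.408 bar; V₂ = V₁·(T₁/T₂)^(1/(γ−1)) = 166.3 L.
Isothermal, so P V is constant: T₃ = T₂; P₃ = P₂·(V₂/V₃) = 1.499 bar.
Isobaric, so V/T is constant: P₄ = P₃; V₄ = V₃·(T₄/T₃) = 916.9 L.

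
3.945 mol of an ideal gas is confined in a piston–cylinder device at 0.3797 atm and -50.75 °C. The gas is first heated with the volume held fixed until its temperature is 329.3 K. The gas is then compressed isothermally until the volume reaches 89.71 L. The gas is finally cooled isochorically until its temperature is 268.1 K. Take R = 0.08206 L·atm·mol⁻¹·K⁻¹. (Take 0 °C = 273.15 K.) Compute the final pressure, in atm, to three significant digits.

P₄ ≈ 0.967 atm

Convert: T₁ = 222.4 K.
From PV = nRT: V₁ = nRT₁/P₁ = 189.6 L.
V constant ⇒ P ∝ T: V₂ = V₁; P₂ = P₁·(T₂/T₁) = 0.5622 atm.
Isothermal, so P V is constant: T₃ = T₂; P₃ = P₂·(V₂/V₃) = 1.188 atm.
Isochoric, so P/T is constant: V₄ = V₃; P₄ = P₃·(T₄/T₃) = 0.9675 atm.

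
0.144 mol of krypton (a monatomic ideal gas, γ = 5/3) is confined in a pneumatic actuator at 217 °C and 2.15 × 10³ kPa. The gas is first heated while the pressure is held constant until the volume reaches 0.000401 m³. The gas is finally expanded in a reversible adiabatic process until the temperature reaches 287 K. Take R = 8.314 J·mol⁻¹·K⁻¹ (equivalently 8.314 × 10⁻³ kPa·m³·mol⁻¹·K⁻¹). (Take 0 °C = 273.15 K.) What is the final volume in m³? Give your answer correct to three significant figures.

V₃ ≈ 0.00159 m³

Convert: T₁ = 490.1 K.
From PV = nRT: V₁ = nRT₁/P₁ = 0.0002729 m³.
P constant ⇒ V ∝ T: P₂ = P₁; T₂ = T₁·(V₂/V₁) = 720.1 K.
Reversible adiabatic, γ = 5/3: P₃ = P₂·(T₃/T₂)^(γ/(γ−1)) = 215.6 kPa; V₃ = V₂·(T₂/T₃)^(1/(γ−1)) = 0.001594 m³.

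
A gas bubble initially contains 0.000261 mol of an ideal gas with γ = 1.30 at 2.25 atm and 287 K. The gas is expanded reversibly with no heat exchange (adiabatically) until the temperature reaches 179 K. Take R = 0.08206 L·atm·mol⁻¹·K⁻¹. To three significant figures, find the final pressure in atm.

P₂ ≈ 0.291 atm

From PV = nRT: V₁ = nRT₁/P₁ = 0.002732 L.
Adiabatic (γ = 1.30), T V^(γ−1) and P V^γ constant: P₂ = P₁·(T₂/T₁)^(γ/(γ−1)) = 0.2909 atm; V₂ = V₁·(T₁/T₂)^(1/(γ−1)) = 0.01318 L.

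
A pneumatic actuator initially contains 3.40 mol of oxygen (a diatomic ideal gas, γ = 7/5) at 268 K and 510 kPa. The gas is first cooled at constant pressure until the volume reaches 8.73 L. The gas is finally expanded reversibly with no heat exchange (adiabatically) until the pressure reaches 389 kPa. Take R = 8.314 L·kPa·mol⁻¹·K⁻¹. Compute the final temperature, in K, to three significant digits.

T₃ ≈ 146 K

From PV = nRT: V₁ = nRT₁/P₁ = 14.85 L.
Isobaric, so V/T is constant: P₂ = P₁; T₂ = T₁·(V₂/V₁) = 157.5 K.
Adiabatic (γ = 7/5), T V^(γ−1) and P V^γ constant: T₃ = T₂·(P₃/P₂)^((γ−1)/γ) = 145.8 K; V₃ = V₂·(P₂/P₃)^(1/γ) = 10.59 L.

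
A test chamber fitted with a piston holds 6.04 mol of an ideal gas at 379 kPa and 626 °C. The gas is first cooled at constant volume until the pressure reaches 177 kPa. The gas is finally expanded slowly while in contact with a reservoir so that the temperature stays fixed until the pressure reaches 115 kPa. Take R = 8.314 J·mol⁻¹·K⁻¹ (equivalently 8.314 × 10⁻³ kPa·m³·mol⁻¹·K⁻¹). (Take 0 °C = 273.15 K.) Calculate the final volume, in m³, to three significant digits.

Convert: T₁ = 899.1 K.
From PV = nRT: V₁ = nRT₁/P₁ = 0.1191 m³.
V constant ⇒ P ∝ T: V₂ = V₁; T₂ = T₁·(P₂/P₁) = 419.9 K.
Isothermal, so P V is constant: T₃ = T₂; V₃ = V₂·(P₂/P₃) = 0.1834 m³.

V₃ ≈ 0.183 m³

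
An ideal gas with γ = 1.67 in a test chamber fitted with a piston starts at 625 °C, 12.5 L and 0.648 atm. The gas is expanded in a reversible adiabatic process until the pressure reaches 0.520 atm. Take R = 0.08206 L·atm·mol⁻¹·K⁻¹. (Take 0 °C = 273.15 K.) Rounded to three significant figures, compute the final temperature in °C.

Convert: T₁ = 898.1 K.
Reversible adiabatic, γ = 1.67: T₂ = T₁·(P₂/P₁)^((γ−1)/γ) = 822.3 K; V₂ = V₁·(P₁/P₂)^(1/γ) = 14.26 L.

T₂ ≈ 549 °C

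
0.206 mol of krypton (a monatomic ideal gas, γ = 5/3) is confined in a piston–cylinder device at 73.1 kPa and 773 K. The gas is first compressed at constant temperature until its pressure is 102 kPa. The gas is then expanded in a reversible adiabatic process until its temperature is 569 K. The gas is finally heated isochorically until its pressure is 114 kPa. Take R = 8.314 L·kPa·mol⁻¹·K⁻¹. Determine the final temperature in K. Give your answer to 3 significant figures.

T₄ ≈ 1.37e+03 K

From PV = nRT: V₁ = nRT₁/P₁ = 18.11 L.
T constant ⇒ Boyle's law P V = const: T₂ = T₁; V₂ = V₁·(P₁/P₂) = 12.98 L.
Adiabatic (γ = 5/3), T V^(γ−1) and P V^γ constant: P₃ = P₂·(T₃/T₂)^(γ/(γ−1)) = 47.42 kPa; V₃ = V₂·(T₂/T₃)^(1/(γ−1)) = 20.55 L.
Isochoric, so P/T is constant: V₄ = V₃; T₄ = T₃·(P₄/P₃) = 1368 K.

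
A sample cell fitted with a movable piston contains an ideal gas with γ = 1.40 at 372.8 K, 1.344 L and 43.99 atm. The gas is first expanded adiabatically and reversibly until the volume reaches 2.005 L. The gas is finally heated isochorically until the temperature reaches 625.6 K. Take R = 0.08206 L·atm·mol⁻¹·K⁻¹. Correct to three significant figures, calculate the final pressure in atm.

Reversible adiabatic, γ = 1.40: T₂ = T₁·(V₁/V₂)^(γ−1) = 317.7 K; P₂ = P₁·(V₁/V₂)^γ = 25.13 atm.
V constant ⇒ P ∝ T: V₃ = V₂; P₃ = P₂·(T₃/T₂) = 49.48 atm.

P₃ ≈ 49.5 atm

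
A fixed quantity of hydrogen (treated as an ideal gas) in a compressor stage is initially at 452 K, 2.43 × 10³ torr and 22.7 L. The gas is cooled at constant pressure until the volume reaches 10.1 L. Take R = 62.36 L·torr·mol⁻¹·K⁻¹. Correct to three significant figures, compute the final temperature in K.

Isobaric, so V/T is constant: P₂ = P₁; T₂ = T₁·(V₂/V₁) = 201.1 K.

T₂ ≈ 201 K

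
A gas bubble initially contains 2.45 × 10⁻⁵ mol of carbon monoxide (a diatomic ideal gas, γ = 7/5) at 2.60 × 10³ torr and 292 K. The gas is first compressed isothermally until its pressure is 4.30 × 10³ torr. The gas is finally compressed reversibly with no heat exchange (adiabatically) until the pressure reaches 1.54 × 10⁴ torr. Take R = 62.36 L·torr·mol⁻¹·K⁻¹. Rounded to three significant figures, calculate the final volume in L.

From PV = nRT: V₁ = nRT₁/P₁ = 0.0001716 L.
Isothermal, so P V is constant: T₂ = T₁; V₂ = V₁·(P₁/P₂) = 0.0001037 L.
Adiabatic (γ = 7/5), T V^(γ−1) and P V^γ constant: T₃ = T₂·(P₃/P₂)^((γ−1)/γ) = 420.4 K; V₃ = V₂·(P₂/P₃)^(1/γ) = 4.171e-05 L.

V₃ ≈ 4.17e-05 L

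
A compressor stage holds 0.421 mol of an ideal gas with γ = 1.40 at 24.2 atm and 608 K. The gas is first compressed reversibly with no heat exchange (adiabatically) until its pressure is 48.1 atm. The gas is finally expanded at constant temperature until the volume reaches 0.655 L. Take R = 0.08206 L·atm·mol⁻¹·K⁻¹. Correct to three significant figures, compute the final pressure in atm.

P₃ ≈ 39.0 atm

From PV = nRT: V₁ = nRT₁/P₁ = 0.8680 L.
Reversible adiabatic, γ = 1.40: T₂ = T₁·(P₂/P₁)^((γ−1)/γ) = 739.8 K; V₂ = V₁·(P₁/P₂)^(1/γ) = 0.5314 L.
Isothermal, so P V is constant: T₃ = T₂; P₃ = P₂·(V₂/V₃) = 39.02 atm.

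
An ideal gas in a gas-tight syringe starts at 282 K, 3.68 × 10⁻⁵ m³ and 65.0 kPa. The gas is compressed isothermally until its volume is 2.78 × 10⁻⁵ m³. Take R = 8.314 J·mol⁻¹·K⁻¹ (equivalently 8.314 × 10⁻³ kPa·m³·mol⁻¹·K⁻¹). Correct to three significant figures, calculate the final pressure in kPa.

Isothermal, so P V is constant: T₂ = T₁; P₂ = P₁·(V₁/V₂) = 86.04 kPa.

P₂ ≈ 86.0 kPa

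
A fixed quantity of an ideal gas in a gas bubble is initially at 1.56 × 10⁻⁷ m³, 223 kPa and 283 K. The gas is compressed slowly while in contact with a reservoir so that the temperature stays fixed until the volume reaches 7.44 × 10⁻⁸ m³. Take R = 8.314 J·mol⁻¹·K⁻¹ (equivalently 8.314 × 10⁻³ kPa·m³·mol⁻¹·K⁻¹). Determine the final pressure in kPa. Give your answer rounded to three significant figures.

P₂ ≈ 468 kPa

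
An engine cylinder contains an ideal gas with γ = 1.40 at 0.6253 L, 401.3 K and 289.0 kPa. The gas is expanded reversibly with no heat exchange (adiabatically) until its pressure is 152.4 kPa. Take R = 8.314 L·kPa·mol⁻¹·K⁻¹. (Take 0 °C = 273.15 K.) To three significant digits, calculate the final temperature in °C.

T₂ ≈ 61.1 °C

Reversible adiabatic, γ = 1.40: T₂ = T₁·(P₂/P₁)^((γ−1)/γ) = 334.2 K; V₂ = V₁·(P₁/P₂)^(1/γ) = 0.9876 L.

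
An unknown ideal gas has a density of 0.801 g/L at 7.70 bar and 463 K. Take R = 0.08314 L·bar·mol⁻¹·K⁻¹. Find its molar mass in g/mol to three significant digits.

M ≈ 4.00 g/mol

ρ = PM/(RT) ⇒ M = ρRT/P = (0.801 × 0.08314 × 463.0) / 7.70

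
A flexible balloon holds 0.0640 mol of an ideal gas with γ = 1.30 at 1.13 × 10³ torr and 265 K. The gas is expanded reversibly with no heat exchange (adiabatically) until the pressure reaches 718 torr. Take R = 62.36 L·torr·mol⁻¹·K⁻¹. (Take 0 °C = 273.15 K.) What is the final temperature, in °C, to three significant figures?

From PV = nRT: V₁ = nRT₁/P₁ = 0.9360 L.
Reversible adiabatic, γ = 1.30: T₂ = T₁·(P₂/P₁)^((γ−1)/γ) = 238.7 K; V₂ = V₁·(P₁/P₂)^(1/γ) = 1.327 L.

T₂ ≈ -34.5 °C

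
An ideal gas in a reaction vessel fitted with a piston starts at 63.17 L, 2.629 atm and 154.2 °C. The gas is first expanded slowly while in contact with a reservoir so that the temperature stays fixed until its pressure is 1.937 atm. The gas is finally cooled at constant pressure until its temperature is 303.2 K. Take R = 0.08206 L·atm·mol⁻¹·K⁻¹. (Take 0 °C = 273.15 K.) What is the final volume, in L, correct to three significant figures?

Convert: T₁ = 427.3 K.
T constant ⇒ Boyle's law P V = const: T₂ = T₁; V₂ = V₁·(P₁/P₂) = 85.74 L.
Isobaric, so V/T is constant: P₃ = P₂; V₃ = V₂·(T₃/T₂) = 60.83 L.

V₃ ≈ 60.8 L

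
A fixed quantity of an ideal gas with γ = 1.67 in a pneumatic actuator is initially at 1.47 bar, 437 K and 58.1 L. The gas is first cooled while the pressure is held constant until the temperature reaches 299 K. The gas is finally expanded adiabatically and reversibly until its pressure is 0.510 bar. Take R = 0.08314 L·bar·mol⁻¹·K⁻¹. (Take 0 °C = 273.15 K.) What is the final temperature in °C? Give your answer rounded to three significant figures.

T₃ ≈ -77.6 °C

Isobaric, so V/T is constant: P₂ = P₁; V₂ = V₁·(T₂/T₁) = 39.75 L.
Reversible adiabatic, γ = 1.67: T₃ = T₂·(P₃/P₂)^((γ−1)/γ) = 195.5 K; V₃ = V₂·(P₂/P₃)^(1/γ) = 74.93 L.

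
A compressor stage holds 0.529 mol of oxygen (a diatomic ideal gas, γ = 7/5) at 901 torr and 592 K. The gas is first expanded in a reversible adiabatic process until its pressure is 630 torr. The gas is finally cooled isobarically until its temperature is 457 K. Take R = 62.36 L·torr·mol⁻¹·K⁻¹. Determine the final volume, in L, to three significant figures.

From PV = nRT: V₁ = nRT₁/P₁ = 21.67 L.
Adiabatic (γ = 7/5), T V^(γ−1) and P V^γ constant: T₂ = T₁·(P₂/P₁)^((γ−1)/γ) = 534.5 K; V₂ = V₁·(P₁/P₂)^(1/γ) = 27.99 L.
P constant ⇒ V ∝ T: P₃ = P₂; V₃ = V₂·(T₃/T₂) = 23.93 L.

V₃ ≈ 23.9 L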